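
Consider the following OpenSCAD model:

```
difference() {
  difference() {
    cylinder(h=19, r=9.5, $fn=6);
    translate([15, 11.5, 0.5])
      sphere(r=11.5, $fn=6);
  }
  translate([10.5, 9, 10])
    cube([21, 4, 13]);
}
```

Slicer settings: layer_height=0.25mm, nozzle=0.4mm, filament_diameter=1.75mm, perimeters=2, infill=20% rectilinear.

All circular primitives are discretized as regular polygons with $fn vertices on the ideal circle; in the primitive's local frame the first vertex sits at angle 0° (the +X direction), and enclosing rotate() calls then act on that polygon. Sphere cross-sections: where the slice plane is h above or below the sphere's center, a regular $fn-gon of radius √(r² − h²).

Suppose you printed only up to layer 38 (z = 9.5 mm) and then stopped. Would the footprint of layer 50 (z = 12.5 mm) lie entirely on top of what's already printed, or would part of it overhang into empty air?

Compare the two slices. At z = 9.5: the r=9.5 cylinder contributes a regular 6-gon of circumradius 9.5 (area = (6/2)·9.500²·sin(360°/6) = 234.48 mm²); the sphere at (15, 11.5): section is a regular 6-gon, circumradius = √(r²−h²) = √(11.5²−9²) = 7.159 (area = (6/2)·7.159²·sin(360°/6) = 133.15 mm²); Subtracting the remaining from the first: starting from the r=9.5 cylinder (234.48 mm²), the r=11.5 sphere at (15, 11.5) misses the remaining region (no effect) — area = 234.48 mm²; the cube at (10.5, 9) is absent (z outside [10, 23]); After the difference (first − rest): none of the subtracted shapes is present at this height, so that combined region is unchanged — area = 234.48 mm². At z = 12.5: the r=9.5 cylinder contributes a regular 6-gon of circumradius 9.5 (area = (6/2)·9.500²·sin(360°/6) = 234.48 mm²); the sphere at (15, 11.5) is absent (|z−center|=12.000 > r=11.5); Taking the first minus the rest: none of the subtracted shapes is present at this height, so the r=9.5 cylinder is unchanged — area = 234.48 mm²; the 21×4 cube at (10.5, 9) contributes its full rectangle (area 84.00 mm²); After the difference (first − rest): starting from the result so far (234.48 mm²), the 21×4 cube at (10.5, 9) misses the remaining region (no effect) — area = 234.48 mm². Checking containment: the cross-section at z = 12.5 is a subset of the cross-section at z = 9.5.

entirely on top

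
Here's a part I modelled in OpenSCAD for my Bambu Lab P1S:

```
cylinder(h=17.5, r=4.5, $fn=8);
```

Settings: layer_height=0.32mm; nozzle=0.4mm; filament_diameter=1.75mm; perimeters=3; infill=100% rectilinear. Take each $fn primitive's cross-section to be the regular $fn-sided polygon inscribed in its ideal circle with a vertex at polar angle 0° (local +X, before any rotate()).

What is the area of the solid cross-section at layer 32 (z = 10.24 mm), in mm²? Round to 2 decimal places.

At z = 10.24 mm: the cylinder: section is a regular 8-gon, circumradius r=4.5 (area = (8/2)·4.500²·sin(360°/8) = 57.28 mm²). Overall, the cross-section is a single solid region. Net area = 57.28 mm².

57.28 mm²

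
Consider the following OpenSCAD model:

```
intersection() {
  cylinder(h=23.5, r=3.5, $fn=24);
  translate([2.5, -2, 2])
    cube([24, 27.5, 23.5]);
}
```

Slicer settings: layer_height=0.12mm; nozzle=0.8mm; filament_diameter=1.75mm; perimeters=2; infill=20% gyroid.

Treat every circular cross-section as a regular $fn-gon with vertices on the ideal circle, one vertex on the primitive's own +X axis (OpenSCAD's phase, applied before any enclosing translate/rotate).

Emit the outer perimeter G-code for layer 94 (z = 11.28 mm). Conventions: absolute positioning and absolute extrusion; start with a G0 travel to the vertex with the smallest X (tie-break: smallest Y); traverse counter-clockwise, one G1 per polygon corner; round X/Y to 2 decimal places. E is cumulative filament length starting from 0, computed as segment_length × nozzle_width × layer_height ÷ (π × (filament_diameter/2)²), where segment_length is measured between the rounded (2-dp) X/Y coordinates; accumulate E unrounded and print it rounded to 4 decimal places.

G0 X2.50 Y-2.00 Z11.28
G1 X2.84 Y-2.00 E0.0136
G1 X3.03 Y-1.75 E0.0261
G1 X3.38 Y-0.91 E0.0624
G1 X3.50 Y0.00 E0.0991
G1 X3.38 Y0.91 E0.1357
G1 X3.03 Y1.75 E0.1720
G1 X2.50 Y2.44 E0.2067
G1 X2.50 Y-2.00 E0.3839

At z = 11.28 mm: the r=3.5 cylinder gives a regular 24-gon of circumradius 3.5 (constant along its height); the 24×27.5 cube at (2.5, -2) contributes its full rectangle; Taking the intersection: the 24×27.5 cube at (2.5, -2) partially overlaps the r=3.5 cylinder; clipping to the common part keeps 3.19 mm² — 1 connected region. The outline is a single polygon with 8 vertices. Extrusion per mm of travel: 0.8 × 0.12 / (π × 0.875²) = 0.039912. Accumulating E over each segment gives final E = 0.3839.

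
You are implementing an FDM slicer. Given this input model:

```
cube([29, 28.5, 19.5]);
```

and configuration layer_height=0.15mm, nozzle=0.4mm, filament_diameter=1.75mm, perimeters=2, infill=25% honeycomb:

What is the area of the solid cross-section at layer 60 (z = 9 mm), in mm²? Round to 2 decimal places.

826.50 mm²

At z = 9 mm: the cube (footprint 29×28.5) is included at this height (area 826.50 mm²). Overall, the cross-section is a single solid region. Net area = 826.50 mm².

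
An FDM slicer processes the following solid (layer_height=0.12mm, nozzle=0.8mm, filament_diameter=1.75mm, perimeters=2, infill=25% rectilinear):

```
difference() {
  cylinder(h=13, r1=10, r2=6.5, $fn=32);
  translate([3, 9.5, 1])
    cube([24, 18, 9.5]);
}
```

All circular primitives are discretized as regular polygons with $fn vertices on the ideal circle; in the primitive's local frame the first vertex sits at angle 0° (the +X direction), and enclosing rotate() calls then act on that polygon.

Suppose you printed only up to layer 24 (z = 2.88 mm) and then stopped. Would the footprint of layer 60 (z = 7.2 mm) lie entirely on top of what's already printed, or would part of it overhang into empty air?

Compare the two slices. At z = 2.88: the cone contributes a regular 32-gon of circumradius 9.225 (interpolated between r1=10 and r2=6.5 at t=0.222) (area = (32/2)·9.225²·sin(360°/32) = 265.61 mm²); the cube at (3, 9.5) (footprint 24×18) is included at this height (area 432.00 mm²); Taking the first minus the rest: starting from the cone (265.61 mm²), the 24×18 cube at (3, 9.5) misses the remaining region (no effect) — area = 265.61 mm². At z = 7.2: the cone contributes a regular 32-gon of circumradius 8.062 (interpolated between r1=10 and r2=6.5 at t=0.554) (area = (32/2)·8.062²·sin(360°/32) = 202.86 mm²); the 24×18 cube at (3, 9.5) contributes its full rectangle (area 432.00 mm²); Taking the first minus the rest: starting from the cone (202.86 mm²), the 24×18 cube at (3, 9.5) misses the remaining region (no effect) — area = 202.86 mm². Checking containment: the cross-section at z = 7.2 is a subset of the cross-section at z = 2.88.

entirely on top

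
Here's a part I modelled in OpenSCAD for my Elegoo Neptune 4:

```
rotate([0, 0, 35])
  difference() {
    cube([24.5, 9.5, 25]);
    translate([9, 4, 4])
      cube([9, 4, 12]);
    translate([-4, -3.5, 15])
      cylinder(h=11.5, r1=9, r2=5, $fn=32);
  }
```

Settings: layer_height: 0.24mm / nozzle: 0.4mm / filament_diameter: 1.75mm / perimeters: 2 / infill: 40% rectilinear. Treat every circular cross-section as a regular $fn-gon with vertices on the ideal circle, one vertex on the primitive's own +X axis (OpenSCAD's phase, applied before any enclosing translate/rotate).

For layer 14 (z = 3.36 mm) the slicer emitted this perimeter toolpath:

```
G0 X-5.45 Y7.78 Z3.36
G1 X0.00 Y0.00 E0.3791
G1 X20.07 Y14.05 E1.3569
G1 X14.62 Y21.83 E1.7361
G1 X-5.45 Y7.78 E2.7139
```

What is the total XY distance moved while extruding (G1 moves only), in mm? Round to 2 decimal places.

Sum the Euclidean lengths of each G1 segment: total = 68.00 mm.

68.00 mm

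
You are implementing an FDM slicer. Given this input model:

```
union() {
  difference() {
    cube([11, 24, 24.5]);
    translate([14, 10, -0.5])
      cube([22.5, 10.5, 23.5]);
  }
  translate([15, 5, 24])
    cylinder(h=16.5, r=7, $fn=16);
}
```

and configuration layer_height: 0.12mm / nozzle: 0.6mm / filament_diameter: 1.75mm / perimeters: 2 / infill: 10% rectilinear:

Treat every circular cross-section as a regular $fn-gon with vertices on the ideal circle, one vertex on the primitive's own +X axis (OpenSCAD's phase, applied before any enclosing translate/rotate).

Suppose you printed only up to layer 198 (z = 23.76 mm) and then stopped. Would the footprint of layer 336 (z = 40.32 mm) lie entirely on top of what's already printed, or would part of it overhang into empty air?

Compare the two slices. At z = 23.76: the 11×24 cube contributes its full rectangle (area 264.00 mm²); the cube at (14, 10) is not intersected at this z (z outside [-0.5, 23]); Taking the first minus the rest: none of the subtracted shapes is present at this height, so the 11×24 cube is unchanged — area = 264.00 mm²; the cylinder at (15, 5) does not reach this height (z outside [24, 40.5]); Merging all regions: only that combined region is present, so the union is just that shape — area = 264.00 mm². At z = 40.32: the cube does not reach this height (z outside [0, 24.5]); the cube at (14, 10) does not reach this height (z outside [-0.5, 23]); Taking the first minus the rest: the first operand is absent here, so nothing remains; the r=7 cylinder at (15, 5) contributes a regular 16-gon of circumradius 7 (area = (16/2)·7.000²·sin(360°/16) = 150.01 mm²); Merging all regions: only the r=7 cylinder at (15, 5) is present, so the union is just that shape — area = 150.01 mm². Checking containment: at z = 40.32 the cross-section extends beyond the z = 23.76 cross-section by about 127.26 mm².

part overhangs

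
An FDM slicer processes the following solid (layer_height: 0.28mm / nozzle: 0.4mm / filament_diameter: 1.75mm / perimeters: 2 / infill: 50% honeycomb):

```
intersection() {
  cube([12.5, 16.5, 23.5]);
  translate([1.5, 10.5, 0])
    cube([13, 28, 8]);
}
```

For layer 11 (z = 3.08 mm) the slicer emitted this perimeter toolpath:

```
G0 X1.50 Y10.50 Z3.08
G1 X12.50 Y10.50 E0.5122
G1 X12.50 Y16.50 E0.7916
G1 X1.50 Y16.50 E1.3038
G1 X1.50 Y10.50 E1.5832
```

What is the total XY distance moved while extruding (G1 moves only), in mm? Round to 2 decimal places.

Sum the Euclidean lengths of each G1 segment: total = 34.00 mm.

34.00 mm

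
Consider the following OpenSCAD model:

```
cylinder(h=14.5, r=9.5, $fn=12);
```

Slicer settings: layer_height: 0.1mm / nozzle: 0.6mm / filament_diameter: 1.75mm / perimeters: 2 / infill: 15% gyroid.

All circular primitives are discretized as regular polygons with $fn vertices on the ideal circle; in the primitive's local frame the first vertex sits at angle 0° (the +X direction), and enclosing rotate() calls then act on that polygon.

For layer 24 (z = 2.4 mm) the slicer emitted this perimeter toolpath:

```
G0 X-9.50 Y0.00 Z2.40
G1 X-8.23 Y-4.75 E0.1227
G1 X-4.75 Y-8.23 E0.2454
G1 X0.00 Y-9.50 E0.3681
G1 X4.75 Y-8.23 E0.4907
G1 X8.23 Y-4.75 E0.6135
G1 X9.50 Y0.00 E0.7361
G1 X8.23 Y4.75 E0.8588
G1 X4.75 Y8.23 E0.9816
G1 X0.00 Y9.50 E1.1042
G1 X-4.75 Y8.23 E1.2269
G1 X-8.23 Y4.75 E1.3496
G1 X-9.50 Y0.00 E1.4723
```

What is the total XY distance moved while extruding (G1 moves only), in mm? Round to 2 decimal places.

59.02 mm

Sum the Euclidean lengths of each G1 segment: total = 59.02 mm.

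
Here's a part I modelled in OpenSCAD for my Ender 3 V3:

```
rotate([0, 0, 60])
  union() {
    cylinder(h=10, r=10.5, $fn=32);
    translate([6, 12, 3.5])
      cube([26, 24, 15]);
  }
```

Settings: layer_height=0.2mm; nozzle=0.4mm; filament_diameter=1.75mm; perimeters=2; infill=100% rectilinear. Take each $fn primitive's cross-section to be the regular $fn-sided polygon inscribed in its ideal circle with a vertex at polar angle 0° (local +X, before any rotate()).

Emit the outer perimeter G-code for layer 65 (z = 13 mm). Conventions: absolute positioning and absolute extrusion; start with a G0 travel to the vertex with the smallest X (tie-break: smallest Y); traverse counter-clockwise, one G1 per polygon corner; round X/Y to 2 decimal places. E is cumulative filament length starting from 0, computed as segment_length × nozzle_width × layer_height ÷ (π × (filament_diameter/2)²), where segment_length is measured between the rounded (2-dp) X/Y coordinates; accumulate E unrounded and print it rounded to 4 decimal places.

G0 X-28.18 Y23.20 Z13.00
G1 X-7.39 Y11.20 E0.7984
G1 X5.61 Y33.71 E1.6630
G1 X-15.18 Y45.71 E2.4614
G1 X-28.18 Y23.20 E3.3259

At z = 13 mm: the cylinder is not intersected at this z (z outside [0, 10]); the cube at (6, 12) is present — its section is the full 26×24 rectangle; Combining (union): only the 26×24 cube at (6, 12) is present, so the union is just that shape — 1 connected region; (whole slice rotated 60° about Z — lengths, areas and connectivity unchanged). The outline is a single polygon with 4 vertices. Extrusion per mm of travel: 0.4 × 0.2 / (π × 0.875²) = 0.033260. Accumulating E over each segment gives final E = 3.3259.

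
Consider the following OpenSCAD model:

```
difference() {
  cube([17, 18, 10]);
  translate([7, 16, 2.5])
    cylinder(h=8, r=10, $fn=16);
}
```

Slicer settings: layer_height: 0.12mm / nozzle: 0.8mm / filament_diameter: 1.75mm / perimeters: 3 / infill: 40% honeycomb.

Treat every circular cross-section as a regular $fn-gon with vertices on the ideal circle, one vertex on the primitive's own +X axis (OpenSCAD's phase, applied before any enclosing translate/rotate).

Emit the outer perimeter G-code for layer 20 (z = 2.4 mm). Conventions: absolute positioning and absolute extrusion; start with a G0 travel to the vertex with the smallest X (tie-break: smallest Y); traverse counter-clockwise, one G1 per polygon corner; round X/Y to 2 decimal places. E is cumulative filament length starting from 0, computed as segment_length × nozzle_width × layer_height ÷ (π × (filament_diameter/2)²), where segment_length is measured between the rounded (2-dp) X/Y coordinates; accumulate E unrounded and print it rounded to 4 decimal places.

G0 X0.00 Y0.00 Z2.40
G1 X17.00 Y0.00 E0.6785
G1 X17.00 Y18.00 E1.3969
G1 X0.00 Y18.00 E2.0754
G1 X0.00 Y0.00 E2.7939

At z = 2.4 mm: the cube (footprint 17×18) is included at this height; the cylinder at (7, 16) is absent (z outside [2.5, 10.5]); After the difference (first − rest): none of the subtracted shapes is present at this height, so the 17×18 cube is unchanged — 1 connected region. The outline is a single polygon with 4 vertices. Extrusion per mm of travel: 0.8 × 0.12 / (π × 0.875²) = 0.039912. Accumulating E over each segment gives final E = 2.7939.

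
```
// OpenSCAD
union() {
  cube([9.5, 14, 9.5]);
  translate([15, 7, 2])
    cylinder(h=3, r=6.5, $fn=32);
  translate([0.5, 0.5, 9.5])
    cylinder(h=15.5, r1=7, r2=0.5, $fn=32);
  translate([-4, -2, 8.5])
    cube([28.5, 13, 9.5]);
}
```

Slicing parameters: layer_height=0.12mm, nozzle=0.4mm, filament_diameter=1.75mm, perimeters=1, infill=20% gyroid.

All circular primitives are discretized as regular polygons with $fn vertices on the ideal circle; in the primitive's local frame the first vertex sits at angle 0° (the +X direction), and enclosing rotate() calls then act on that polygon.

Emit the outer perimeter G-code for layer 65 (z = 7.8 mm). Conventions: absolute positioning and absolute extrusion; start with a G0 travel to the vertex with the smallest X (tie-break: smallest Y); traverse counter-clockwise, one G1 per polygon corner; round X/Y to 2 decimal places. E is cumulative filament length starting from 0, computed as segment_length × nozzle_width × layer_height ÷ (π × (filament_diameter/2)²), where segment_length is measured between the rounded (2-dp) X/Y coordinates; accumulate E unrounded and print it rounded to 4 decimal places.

G0 X0.00 Y0.00 Z7.80
G1 X9.50 Y0.00 E0.1896
G1 X9.50 Y14.00 E0.4690
G1 X0.00 Y14.00 E0.6586
G1 X0.00 Y0.00 E0.9379

At z = 7.8 mm: the cube is present — its section is the full 9.5×14 rectangle; the cylinder at (15, 7) does not reach this height (z outside [2, 5]); the cone at (0.5, 0.5) does not reach this height (z outside [9.5, 25]); the cube at (-4, -2) is absent (z outside [8.5, 18]); Combining (union): only the 9.5×14 cube is present, so the union is just that shape — 1 connected region. The outline is a single polygon with 4 vertices. Extrusion per mm of travel: 0.4 × 0.12 / (π × 0.875²) = 0.019956. Accumulating E over each segment gives final E = 0.9379.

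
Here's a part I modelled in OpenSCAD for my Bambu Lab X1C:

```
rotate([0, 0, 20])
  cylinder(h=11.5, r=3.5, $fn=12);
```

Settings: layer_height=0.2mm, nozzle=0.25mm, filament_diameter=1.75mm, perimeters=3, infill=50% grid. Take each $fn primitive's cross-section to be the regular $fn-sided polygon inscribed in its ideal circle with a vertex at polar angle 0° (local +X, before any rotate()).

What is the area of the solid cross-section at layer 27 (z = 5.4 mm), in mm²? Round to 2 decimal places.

At z = 5.4 mm: the r=3.5 cylinder contributes a regular 12-gon of circumradius 3.5 (area = (12/2)·3.500²·sin(360°/12) = 36.75 mm²); (rotated 20° about Z; rotation is an isometry so areas/perimeters/island counts are preserved). Overall, the cross-section is a single solid region. Net area = 36.75 mm².

36.75 mm²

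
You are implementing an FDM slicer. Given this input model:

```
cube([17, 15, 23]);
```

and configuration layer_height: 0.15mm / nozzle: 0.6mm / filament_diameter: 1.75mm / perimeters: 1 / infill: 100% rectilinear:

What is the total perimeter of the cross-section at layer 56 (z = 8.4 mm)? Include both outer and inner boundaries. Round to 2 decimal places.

At z = 8.4 mm: the 17×15 cube contributes its full rectangle (perimeter 64.00 mm). Overall, the cross-section is a single solid region. Total boundary length (outer) = 64.00 mm.

64.00 mm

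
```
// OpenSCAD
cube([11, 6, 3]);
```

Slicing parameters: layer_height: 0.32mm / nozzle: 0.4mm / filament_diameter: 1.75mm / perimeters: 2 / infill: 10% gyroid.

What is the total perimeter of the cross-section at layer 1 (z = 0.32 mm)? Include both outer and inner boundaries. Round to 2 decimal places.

34.00 mm

At z = 0.32 mm: the cube is present — its section is the full 11×6 rectangle (perimeter 34.00 mm). Overall, the cross-section is a single solid region. Total boundary length (outer) = 34.00 mm.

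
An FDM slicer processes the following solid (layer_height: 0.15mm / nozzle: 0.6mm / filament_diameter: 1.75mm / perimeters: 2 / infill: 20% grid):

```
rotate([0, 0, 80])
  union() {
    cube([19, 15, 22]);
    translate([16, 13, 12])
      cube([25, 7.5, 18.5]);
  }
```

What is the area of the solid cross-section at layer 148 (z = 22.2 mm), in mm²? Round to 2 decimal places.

At z = 22.2 mm: the cube is absent (z outside [0, 22]); the cube at (16, 13) (footprint 25×7.5) is included at this height (area 187.50 mm²); Merging all regions: only the 25×7.5 cube at (16, 13) is present, so the union is just that shape — area = 187.50 mm²; (rotated 80° about Z; rotation is an isometry so areas/perimeters/island counts are preserved). Overall, the cross-section is a single solid region. Net area = 187.50 mm².

187.50 mm²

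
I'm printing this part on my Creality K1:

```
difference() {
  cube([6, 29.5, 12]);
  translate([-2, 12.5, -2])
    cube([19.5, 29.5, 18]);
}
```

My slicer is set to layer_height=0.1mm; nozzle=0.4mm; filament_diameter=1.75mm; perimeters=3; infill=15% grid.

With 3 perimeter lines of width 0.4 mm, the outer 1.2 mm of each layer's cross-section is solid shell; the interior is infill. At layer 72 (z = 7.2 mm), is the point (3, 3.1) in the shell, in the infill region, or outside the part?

infill

At z = 7.2 mm: the 6×29.5 cube contributes its full rectangle; the cube at (-2, 12.5) (footprint 19.5×29.5) is included at this height; After the difference (first − rest): starting from the 6×29.5 cube, the 19.5×29.5 cube at (-2, 12.5) partially overlaps it — only the 102.00 mm² overlap (of its 575.25 mm²) is removed, clipping the outline — 1 connected region. Overall, the cross-section is a single solid region. The nearest boundary edge runs (0.00, 0.00)→(0.00, 12.50); distance from the point to it = 3.00 mm. The point is inside the cross-section and 3.00 mm from the nearest boundary — more than the 1.2 mm shell width (3 × 0.4), so it's in the infill interior.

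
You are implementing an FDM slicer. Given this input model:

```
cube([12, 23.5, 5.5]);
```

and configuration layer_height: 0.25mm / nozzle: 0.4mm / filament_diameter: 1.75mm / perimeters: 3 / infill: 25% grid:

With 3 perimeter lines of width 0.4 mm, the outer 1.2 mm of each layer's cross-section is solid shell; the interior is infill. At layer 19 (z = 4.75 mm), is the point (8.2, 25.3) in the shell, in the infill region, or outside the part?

outside

At z = 4.75 mm: the 12×23.5 cube contributes its full rectangle. Overall, the cross-section is a single solid region. The nearest boundary edge runs (12.00, 23.50)→(0.00, 23.50); distance from the point to it = 1.80 mm. The point is not inside any of the regions above, so it lies outside the cross-section (1.80 mm from the nearest boundary).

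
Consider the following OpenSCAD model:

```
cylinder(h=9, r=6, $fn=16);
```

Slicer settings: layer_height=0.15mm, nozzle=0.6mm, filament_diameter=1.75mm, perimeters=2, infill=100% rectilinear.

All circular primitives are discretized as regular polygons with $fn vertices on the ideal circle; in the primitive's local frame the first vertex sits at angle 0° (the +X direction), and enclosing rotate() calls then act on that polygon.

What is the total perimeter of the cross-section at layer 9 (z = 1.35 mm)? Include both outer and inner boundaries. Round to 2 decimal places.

37.46 mm

At z = 1.35 mm: the r=6 cylinder contributes a regular 16-gon of circumradius 6 (perimeter = 2·16·6.000·sin(180°/16) = 37.46 mm). Overall, the cross-section is a single solid region. Total boundary length (outer) = 37.46 mm.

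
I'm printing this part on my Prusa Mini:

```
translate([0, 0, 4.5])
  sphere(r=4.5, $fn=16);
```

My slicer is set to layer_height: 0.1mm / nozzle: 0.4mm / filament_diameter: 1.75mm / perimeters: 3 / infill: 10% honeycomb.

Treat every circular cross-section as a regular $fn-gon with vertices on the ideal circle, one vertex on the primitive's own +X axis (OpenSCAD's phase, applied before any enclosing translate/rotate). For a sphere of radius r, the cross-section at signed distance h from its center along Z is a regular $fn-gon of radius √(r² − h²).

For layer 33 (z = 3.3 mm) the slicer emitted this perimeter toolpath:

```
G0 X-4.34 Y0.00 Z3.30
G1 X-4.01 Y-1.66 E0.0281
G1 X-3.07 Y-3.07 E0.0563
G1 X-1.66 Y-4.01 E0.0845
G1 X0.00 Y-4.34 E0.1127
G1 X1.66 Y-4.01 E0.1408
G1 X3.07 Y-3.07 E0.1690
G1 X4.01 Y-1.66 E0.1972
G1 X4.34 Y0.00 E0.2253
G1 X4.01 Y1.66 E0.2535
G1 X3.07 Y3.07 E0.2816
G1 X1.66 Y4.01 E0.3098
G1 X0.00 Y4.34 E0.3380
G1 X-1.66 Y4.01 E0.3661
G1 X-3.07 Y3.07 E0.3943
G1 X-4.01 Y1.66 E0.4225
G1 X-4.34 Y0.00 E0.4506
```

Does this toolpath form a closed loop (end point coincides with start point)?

Start point (G0): (-4.34, 0.00). End point (last G1): the path returns to the start — closed.

yes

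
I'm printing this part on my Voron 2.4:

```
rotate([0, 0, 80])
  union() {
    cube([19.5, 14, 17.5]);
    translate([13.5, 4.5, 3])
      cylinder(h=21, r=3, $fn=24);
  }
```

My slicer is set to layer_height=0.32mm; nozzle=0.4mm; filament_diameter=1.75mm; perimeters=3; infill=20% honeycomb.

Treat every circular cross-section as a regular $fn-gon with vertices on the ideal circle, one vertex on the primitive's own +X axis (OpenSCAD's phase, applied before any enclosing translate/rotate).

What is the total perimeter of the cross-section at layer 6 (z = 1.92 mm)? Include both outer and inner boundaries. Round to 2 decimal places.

At z = 1.92 mm: the 19.5×14 cube contributes its full rectangle (perimeter 67.00 mm); the cylinder at (13.5, 4.5) does not reach this height (z outside [3, 24]); Merging all regions: only the 19.5×14 cube is present, so the union is just that shape — boundary = 67.00 mm; (rotated 80° about Z; rotation is an isometry so areas/perimeters/island counts are preserved). Overall, the cross-section is a single solid region. Total boundary length (outer) = 67.00 mm.

67.00 mm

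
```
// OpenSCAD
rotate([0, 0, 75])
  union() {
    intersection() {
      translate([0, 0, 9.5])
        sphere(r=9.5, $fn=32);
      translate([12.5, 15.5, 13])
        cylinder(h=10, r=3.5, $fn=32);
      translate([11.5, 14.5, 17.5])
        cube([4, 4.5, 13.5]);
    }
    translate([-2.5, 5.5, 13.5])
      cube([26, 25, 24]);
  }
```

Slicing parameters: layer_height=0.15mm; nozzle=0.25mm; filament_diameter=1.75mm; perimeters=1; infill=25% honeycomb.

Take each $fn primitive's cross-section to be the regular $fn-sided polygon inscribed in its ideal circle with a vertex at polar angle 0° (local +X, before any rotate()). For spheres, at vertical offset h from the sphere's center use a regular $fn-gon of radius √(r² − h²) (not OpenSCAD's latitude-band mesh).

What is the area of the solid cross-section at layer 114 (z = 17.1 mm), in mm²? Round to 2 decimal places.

650.00 mm²

At z = 17.1 mm: the r=9.5 sphere contributes a regular 32-gon of circumradius √(9.5²−7.6²) = 5.700 (area = (32/2)·5.700²·sin(360°/32) = 101.42 mm²); the r=3.5 cylinder at (12.5, 15.5) gives a regular 32-gon of circumradius 3.5 (constant along its height) (area = (32/2)·3.500²·sin(360°/32) = 38.24 mm²); the cube at (11.5, 14.5) does not reach this height (z outside [17.5, 31]); Taking the intersection: at least one operand is absent at this height, so nothing remains; the cube at (-2.5, 5.5) (footprint 26×25) is included at this height (area 650.00 mm²); Taking the union: only the 26×25 cube at (-2.5, 5.5) is present, so the union is just that shape — area = 650.00 mm²; (rotated 75° about Z; rotation is an isometry so areas/perimeters/island counts are preserved). Overall, the cross-section is a single solid region. Net area = 650.00 mm².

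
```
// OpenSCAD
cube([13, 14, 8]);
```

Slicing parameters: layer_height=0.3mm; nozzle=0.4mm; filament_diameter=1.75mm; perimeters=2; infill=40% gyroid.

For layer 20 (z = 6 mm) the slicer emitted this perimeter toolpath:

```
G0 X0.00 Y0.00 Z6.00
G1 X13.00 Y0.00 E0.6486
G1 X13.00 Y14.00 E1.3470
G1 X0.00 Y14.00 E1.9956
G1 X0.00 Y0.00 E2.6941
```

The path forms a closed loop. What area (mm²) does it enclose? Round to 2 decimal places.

Apply the shoelace formula to the sequence of (X, Y) vertices; enclosed area = 182.00 mm².

182.00 mm²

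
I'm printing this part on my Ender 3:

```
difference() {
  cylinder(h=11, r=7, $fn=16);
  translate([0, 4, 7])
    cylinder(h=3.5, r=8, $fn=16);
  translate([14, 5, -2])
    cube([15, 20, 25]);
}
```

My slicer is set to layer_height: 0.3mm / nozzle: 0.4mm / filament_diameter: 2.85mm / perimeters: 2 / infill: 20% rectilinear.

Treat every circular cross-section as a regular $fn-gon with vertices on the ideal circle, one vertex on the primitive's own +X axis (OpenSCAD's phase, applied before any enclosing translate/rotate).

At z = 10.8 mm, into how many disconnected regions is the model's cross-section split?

At z = 10.8 mm: the r=7 cylinder gives a regular 16-gon of circumradius 7 (constant along its height); the cylinder at (0, 4) does not reach this height (z outside [7, 10.5]); the 15×20 cube at (14, 5) contributes its full rectangle; After the difference (first − rest): starting from the r=7 cylinder, the 15×20 cube at (14, 5) misses the remaining region (no effect) — 1 connected region. The result has 1 disconnected region.

1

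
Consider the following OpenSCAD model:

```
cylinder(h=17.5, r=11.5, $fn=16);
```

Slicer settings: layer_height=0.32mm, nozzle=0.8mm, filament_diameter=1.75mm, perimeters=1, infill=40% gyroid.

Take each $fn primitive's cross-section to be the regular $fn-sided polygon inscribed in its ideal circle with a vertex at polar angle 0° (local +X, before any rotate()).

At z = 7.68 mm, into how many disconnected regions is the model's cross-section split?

1

At z = 7.68 mm: the r=11.5 cylinder gives a regular 16-gon of circumradius 11.5 (constant along its height). The result has 1 disconnected region.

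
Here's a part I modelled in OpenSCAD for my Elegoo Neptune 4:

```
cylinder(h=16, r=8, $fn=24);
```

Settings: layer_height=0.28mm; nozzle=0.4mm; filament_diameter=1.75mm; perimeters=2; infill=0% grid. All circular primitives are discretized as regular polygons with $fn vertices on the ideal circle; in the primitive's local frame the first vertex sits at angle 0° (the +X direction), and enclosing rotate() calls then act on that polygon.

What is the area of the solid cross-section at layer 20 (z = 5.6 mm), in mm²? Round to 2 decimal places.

198.77 mm²

At z = 5.6 mm: the cylinder: section is a regular 24-gon, circumradius r=8 (area = (24/2)·8.000²·sin(360°/24) = 198.77 mm²). Overall, the cross-section is a single solid region. Net area = 198.77 mm².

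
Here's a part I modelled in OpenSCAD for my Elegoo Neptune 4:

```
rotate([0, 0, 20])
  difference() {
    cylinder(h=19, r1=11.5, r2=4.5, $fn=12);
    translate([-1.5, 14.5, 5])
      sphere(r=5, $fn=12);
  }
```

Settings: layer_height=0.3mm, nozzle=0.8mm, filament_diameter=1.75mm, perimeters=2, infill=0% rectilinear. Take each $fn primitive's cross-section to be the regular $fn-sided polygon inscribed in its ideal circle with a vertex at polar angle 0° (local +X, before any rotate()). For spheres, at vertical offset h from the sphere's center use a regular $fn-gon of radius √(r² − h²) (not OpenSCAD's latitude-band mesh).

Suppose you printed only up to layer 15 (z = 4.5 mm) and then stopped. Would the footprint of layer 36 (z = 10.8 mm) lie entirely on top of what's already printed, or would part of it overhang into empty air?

entirely on top

Compare the two slices. At z = 4.5: the cone contributes a regular 12-gon of circumradius 9.842 (interpolated between r1=11.5 and r2=4.5 at t=0.237) (area = (12/2)·9.842²·sin(360°/12) = 290.60 mm²); the sphere at (-1.5, 14.5): section is a regular 12-gon, circumradius = √(r²−h²) = √(5²−0.5²) = 4.975 (area = (12/2)·4.975²·sin(360°/12) = 74.25 mm²); Subtracting the remaining from the first: starting from the cone (290.60 mm²), the r=5 sphere at (-1.5, 14.5) misses the remaining region (no effect) — area = 290.60 mm²; (whole slice rotated 20° about Z — lengths, areas and connectivity unchanged). At z = 10.8: the cone (r1=11.5→r2=4.5) has section circumradius 7.521 here — a regular 12-gon (area = (12/2)·7.521²·sin(360°/12) = 169.70 mm²); the sphere at (-1.5, 14.5) does not reach this height (|z−center|=5.800 > r=5); Taking the first minus the rest: none of the subtracted shapes is present at this height, so the cone is unchanged — area = 169.70 mm²; (rotated 20° about Z; rotation is an isometry so areas/perimeters/island counts are preserved). Checking containment: the cross-section at z = 10.8 is a subset of the cross-section at z = 4.5.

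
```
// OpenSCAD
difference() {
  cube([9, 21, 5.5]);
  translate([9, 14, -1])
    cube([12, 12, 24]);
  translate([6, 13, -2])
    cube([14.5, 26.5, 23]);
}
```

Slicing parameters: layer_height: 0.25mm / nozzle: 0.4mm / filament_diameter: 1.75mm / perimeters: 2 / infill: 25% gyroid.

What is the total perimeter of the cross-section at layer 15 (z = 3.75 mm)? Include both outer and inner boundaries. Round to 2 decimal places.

At z = 3.75 mm: the 9×21 cube contributes its full rectangle (perimeter 60.00 mm); the cube at (9, 14) (footprint 12×12) is included at this height (perimeter 48.00 mm); the cube at (6, 13) (footprint 14.5×26.5) is included at this height (perimeter 82.00 mm); Taking the first minus the rest: starting from the 9×21 cube, the 12×12 cube at (9, 14) misses the remaining region (no effect); the 14.5×26.5 cube at (6, 13) partially overlaps it — only the 24.00 mm² overlap (of its 384.25 mm²) is removed, clipping the outline — boundary = 60.00 mm. Overall, the cross-section is a single solid region. Total boundary length (outer) = 60.00 mm.

60.00 mm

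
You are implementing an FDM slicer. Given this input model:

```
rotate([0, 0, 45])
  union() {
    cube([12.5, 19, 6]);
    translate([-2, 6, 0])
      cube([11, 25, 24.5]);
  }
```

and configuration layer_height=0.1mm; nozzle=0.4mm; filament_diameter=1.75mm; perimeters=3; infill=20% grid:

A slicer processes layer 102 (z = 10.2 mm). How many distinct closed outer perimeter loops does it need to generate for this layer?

1

At z = 10.2 mm: the cube is absent (z outside [0, 6]); the 11×25 cube at (-2, 6) contributes its full rectangle; Combining (union): only the 11×25 cube at (-2, 6) is present, so the union is just that shape — 1 connected region; (whole slice rotated 45° about Z — lengths, areas and connectivity unchanged). The result has 1 disconnected region.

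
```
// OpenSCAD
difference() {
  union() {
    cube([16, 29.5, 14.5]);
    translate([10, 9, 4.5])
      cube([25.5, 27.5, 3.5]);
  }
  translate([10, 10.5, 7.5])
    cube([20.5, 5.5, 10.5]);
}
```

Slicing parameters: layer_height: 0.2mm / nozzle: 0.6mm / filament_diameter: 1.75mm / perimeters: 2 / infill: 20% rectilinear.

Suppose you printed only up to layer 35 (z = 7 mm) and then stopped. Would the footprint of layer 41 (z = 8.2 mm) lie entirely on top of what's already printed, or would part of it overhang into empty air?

entirely on top

Compare the two slices. At z = 7: the cube (footprint 16×29.5) is included at this height (area 472.00 mm²); the 25.5×27.5 cube at (10, 9) contributes its full rectangle (area 701.25 mm²); Combining (union): the regions partially overlap — summed areas 1173.25 mm² minus the doubly-counted overlap 123.00 mm² gives 1050.25 mm² — area = 1050.25 mm²; the cube at (10, 10.5) is absent (z outside [7.5, 18]); Taking the first minus the rest: none of the subtracted shapes is present at this height, so the result so far is unchanged — area = 1050.25 mm². At z = 8.2: the 16×29.5 cube contributes its full rectangle (area 472.00 mm²); the cube at (10, 9) is not intersected at this z (z outside [4.5, 8]); Merging all regions: only the 16×29.5 cube is present, so the union is just that shape — area = 472.00 mm²; the cube at (10, 10.5) (footprint 20.5×5.5) is included at this height (area 112.75 mm²); Taking the first minus the rest: starting from the result so far (472.00 mm²), the 20.5×5.5 cube at (10, 10.5) partially overlaps it — only the 33.00 mm² overlap (of its 112.75 mm²) is removed, clipping the outline — area = 439.00 mm². Checking containment: the cross-section at z = 8.2 is a subset of the cross-section at z = 7.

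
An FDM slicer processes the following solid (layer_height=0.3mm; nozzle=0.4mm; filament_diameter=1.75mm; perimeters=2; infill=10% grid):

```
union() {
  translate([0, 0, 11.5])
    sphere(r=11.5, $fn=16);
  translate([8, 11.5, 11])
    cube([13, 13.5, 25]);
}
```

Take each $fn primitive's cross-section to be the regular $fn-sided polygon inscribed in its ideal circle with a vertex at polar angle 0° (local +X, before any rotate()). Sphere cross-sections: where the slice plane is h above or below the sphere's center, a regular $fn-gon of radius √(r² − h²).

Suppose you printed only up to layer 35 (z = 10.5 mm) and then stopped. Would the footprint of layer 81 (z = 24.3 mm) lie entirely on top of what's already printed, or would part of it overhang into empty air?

part overhangs

Compare the two slices. At z = 10.5: the r=11.5 sphere contributes a regular 16-gon of circumradius √(11.5²−1²) = 11.456 (area = (16/2)·11.456²·sin(360°/16) = 401.82 mm²); the cube at (8, 11.5) does not reach this height (z outside [11, 36]); Combining (union): only the r=11.5 sphere is present, so the union is just that shape — area = 401.82 mm². At z = 24.3: the sphere is not intersected at this z (|z−center|=12.800 > r=11.5); the cube at (8, 11.5) is present — its section is the full 13×13.5 rectangle (area 175.50 mm²); Taking the union: only the 13×13.5 cube at (8, 11.5) is present, so the union is just that shape — area = 175.50 mm². Checking containment: at z = 24.3 the cross-section extends beyond the z = 10.5 cross-section by about 175.50 mm².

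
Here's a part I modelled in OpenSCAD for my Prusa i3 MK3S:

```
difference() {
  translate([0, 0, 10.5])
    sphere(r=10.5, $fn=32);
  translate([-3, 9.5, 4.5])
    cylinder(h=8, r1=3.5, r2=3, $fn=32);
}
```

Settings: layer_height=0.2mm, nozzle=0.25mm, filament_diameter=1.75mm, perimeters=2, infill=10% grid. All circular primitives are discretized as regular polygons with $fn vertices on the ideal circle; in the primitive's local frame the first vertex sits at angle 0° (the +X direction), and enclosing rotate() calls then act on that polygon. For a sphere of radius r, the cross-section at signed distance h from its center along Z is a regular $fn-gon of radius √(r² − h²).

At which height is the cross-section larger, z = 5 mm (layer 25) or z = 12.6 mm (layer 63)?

Layer 25 (z = 5): the r=10.5 sphere slices to a regular 32-gon of circumradius 8.944 (√(r²−h²) with h=5.5 from center) (area = (32/2)·8.944²·sin(360°/32) = 249.72 mm²); the cone at (-3, 9.5) (r1=3.5→r2=3) has section circumradius 3.469 here — a regular 32-gon (area = (32/2)·3.469²·sin(360°/32) = 37.56 mm²); Subtracting the remaining from the first: starting from the r=10.5 sphere (249.72 mm²), the cone at (-3, 9.5) partially overlaps it — only the 10.43 mm² overlap (of its 37.56 mm²) is removed, clipping the outline — area = 239.29 mm². So its area = 239.29 mm². Layer 63 (z = 12.6): the r=10.5 sphere slices to a regular 32-gon of circumradius 10.288 (√(r²−h²) with h=2.1 from center) (area = (32/2)·10.288²·sin(360°/32) = 330.37 mm²); the cone at (-3, 9.5) is absent (z outside [4.5, 12.5]); Taking the first minus the rest: none of the subtracted shapes is present at this height, so the r=10.5 sphere is unchanged — area = 330.37 mm². So its area = 330.37 mm². Layer 63 is larger (330.37 vs 239.29 mm²).

layer 63 (z = 12.6 mm)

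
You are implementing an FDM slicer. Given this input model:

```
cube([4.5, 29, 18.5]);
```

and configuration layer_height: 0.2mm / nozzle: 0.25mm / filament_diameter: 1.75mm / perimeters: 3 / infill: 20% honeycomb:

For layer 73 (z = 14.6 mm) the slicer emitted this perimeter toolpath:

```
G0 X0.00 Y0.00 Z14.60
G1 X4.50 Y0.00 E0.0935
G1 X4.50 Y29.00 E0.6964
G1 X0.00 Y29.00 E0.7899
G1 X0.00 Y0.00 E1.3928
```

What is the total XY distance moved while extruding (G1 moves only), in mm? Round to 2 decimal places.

Sum the Euclidean lengths of each G1 segment: total = 67.00 mm.

67.00 mm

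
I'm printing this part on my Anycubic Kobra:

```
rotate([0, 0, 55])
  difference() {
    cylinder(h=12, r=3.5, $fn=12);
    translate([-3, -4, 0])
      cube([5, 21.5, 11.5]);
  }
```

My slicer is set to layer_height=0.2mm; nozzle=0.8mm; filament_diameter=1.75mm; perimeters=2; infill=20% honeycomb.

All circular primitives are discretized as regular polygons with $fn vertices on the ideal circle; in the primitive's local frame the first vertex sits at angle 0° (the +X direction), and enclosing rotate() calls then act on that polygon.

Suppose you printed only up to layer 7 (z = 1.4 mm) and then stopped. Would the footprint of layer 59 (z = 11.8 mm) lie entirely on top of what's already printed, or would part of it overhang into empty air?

part overhangs

Compare the two slices. At z = 1.4: the r=3.5 cylinder gives a regular 12-gon of circumradius 3.5 (constant along its height) (area = (12/2)·3.500²·sin(360°/12) = 36.75 mm²); the cube at (-3, -4) is present — its section is the full 5×21.5 rectangle (area 107.50 mm²); Subtracting the remaining from the first: starting from the r=3.5 cylinder (36.75 mm²), the 5×21.5 cube at (-3, -4) partially overlaps it — only the 30.33 mm² overlap (of its 107.50 mm²) is removed, clipping the outline — area = 6.42 mm²; (whole slice rotated 55° about Z — lengths, areas and connectivity unchanged). At z = 11.8: the cylinder: section is a regular 12-gon, circumradius r=3.5 (area = (12/2)·3.500²·sin(360°/12) = 36.75 mm²); the cube at (-3, -4) is absent (z outside [0, 11.5]); After the difference (first − rest): none of the subtracted shapes is present at this height, so the r=3.5 cylinder is unchanged — area = 36.75 mm²; (rotated 55° about Z; rotation is an isometry so areas/perimeters/island counts are preserved). Checking containment: at z = 11.8 the cross-section extends beyond the z = 1.4 cross-section by about 30.33 mm².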